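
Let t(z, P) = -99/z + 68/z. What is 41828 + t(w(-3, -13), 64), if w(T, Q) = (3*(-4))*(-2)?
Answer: 1003841/24 ≈ 41827.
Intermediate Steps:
w(T, Q) = 24 (w(T, Q) = -12*(-2) = 24)
t(z, P) = -31/z
41828 + t(w(-3, -13), 64) = 41828 - 31/24 = 1003841/24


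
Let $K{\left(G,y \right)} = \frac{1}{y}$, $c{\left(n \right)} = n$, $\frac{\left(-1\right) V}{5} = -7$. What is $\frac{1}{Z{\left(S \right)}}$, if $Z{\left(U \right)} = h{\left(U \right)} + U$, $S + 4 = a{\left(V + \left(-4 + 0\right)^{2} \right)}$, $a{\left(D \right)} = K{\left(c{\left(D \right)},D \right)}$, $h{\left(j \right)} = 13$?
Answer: $\frac{51}{460} \approx 0.11087$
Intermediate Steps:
$V = 35$ ($V = \left(-5\right) \left(-7\right) = 35$)
$a{\left(D \right)} = \frac{1}{D}$
$S = - \frac{203}{51}$ ($S = -4 + \frac{1}{35 + \left(-4 + 0\right)^{2}} = -4 + \frac{1}{35 + \left(-4\right)^{2}} = -4 + \frac{1}{35 + 16} = -4 + \frac{1}{51} = - \frac{203}{51} \approx -3.9804$)
$Z{\left(U \right)} = 13 + U$
$\frac{1}{Z{\left(S \right)}} = \frac{1}{13 - \frac{203}{51}} = \frac{1}{\frac{460}{51}} = \frac{51}{460}$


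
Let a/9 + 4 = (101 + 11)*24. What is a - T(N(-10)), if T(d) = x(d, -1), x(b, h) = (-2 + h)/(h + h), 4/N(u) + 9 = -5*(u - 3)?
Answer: 48309/2 ≈ 24155.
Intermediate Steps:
N(u) = 4/(6 - 5*u) (N(u) = 4/(-9 - 5*(u - 3)) = 4/(-9 - 5*(-3 + u)) = 4/(-9 + (15 - 5*u)) = 4/(6 - 5*u))
a = 24156 (a = -36 + 9*((101 + 11)*24) = -36 + 9*(112*24) = -36 + 9*2688 = -36 + 24192 = 24156)
x(b, h) = (-2 + h)/(2*h) (x(b, h) = (-2 + h)/((2*h)) = (-2 + h)*(1/(2*h)) = (-2 + h)/(2*h))
T(d) = 3/2 (T(d) = (1/2)*(-2 - 1)/(-1) = (1/2)*(-1)*(-3) = 3/2)
a - T(N(-10)) = 24156 - 1*3/2 = 24156 - 3/2 = 48309/2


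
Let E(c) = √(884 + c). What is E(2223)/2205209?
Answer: √3107/2205209 ≈ 2.5277e-5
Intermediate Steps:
E(2223)/2205209 = √(884 + 2223)/2205209 = √3107*(1/2205209) = √3107/2205209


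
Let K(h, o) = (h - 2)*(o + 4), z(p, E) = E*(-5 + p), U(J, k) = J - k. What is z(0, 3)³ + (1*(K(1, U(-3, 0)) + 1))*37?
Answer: -3375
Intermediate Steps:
K(h, o) = (-2 + h)*(4 + o)
z(0, 3)³ + (1*(K(1, U(-3, 0)) + 1))*37 = (3*(-5 + 0))³ + (1*((-8 - 2*(-3 - 1*0) + 4*1 + 1*(-3 - 1*0)) + 1))*37 = (3*(-5))³ + (1*((-8 - 2*(-3 + 0) + 4 + 1*(-3 + 0)) + 1))*37 = (-15)³ + (1*((-8 - 2*(-3) + 4 + 1*(-3)) + 1))*37 = -3375 + (1*((-8 + 6 + 4 - 3) + 1))*37 = -3375 + (1*(-1 + 1))*37 = -3375 + (1*0)*37 = -3375 + 0*37 = -3375 + 0 = -3375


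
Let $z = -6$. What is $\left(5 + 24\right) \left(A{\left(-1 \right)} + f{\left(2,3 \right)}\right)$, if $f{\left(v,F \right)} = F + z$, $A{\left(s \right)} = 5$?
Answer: $58$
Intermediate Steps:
$f{\left(v,F \right)} = -6 + F$ ($f{\left(v,F \right)} = F - 6 = -6 + F$)
$\left(5 + 24\right) \left(A{\left(-1 \right)} + f{\left(2,3 \right)}\right) = \left(5 + 24\right) \left(5 + \left(-6 + 3\right)\right) = 29 \left(5 - 3\right) = 29 \cdot 2 = 58$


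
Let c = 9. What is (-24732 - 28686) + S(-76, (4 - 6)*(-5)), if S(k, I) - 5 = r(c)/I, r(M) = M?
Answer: -534121/10 ≈ -53412.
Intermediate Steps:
S(k, I) = 5 + 9/I
(-24732 - 28686) + S(-76, (4 - 6)*(-5)) = (-24732 - 28686) + (5 + 9/(((4 - 6)*(-5)))) = -53418 + (5 + 9/((-2*(-5)))) = -53418 + (5 + 9/10) = -53418 + 59/10 = -534121/10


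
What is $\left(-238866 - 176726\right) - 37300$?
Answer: $-452892$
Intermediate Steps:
$\left(-238866 - 176726\right) - 37300 = -415592 - 37300 = -452892$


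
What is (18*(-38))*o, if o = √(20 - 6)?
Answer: -684*√14 ≈ -2559.3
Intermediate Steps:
o = √14 ≈ 3.7417
(18*(-38))*o = (18*(-38))*√14 = -684*√14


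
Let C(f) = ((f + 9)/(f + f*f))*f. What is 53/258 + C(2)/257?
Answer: 14567/66306 ≈ 0.21969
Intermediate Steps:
C(f) = f*(9 + f)/(f + f**2) (C(f) = ((9 + f)/(f + f**2))*f = f*(9 + f)/(f + f**2))
53/258 + C(2)/257 = 53/258 + ((9 + 2)/(1 + 2))/257 = 53*(1/258) + (11/3)*(1/257) = 53/258 + ((1/3)*11)*(1/257) = 53/258 + (11/3)*(1/257) = 53/258 + 11/771 = 14567/66306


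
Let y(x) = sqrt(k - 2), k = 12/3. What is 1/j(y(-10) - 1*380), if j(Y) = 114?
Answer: 1/114 ≈ 0.0087719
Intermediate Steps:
k = 4 (k = 12*(1/3) = 4)
y(x) = sqrt(2) (y(x) = sqrt(4 - 2) = sqrt(2))
1/j(y(-10) - 1*380) = 1/114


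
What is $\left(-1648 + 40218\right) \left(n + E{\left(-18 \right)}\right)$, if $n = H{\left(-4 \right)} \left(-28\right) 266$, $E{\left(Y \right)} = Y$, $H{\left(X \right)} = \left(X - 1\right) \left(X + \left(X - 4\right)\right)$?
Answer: $-17236855860$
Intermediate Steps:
$H{\left(X \right)} = \left(-1 + X\right) \left(-4 + 2 X\right)$ ($H{\left(X \right)} = \left(-1 + X\right) \left(X + \left(-4 + X\right)\right) = \left(-1 + X\right) \left(-4 + 2 X\right)$)
$n = -446880$ ($n = \left(4 - -24 + 2 \left(-4\right)^{2}\right) \left(-28\right) 266 = \left(4 + 24 + 2 \cdot 16\right) \left(-28\right) 266 = \left(4 + 24 + 32\right) \left(-28\right) 266 = 60 \left(-28\right) 266 = \left(-1680\right) 266 = -446880$)
$\left(-1648 + 40218\right) \left(n + E{\left(-18 \right)}\right) = \left(-1648 + 40218\right) \left(-446880 - 18\right) = 38570 \left(-446898\right) = -17236855860$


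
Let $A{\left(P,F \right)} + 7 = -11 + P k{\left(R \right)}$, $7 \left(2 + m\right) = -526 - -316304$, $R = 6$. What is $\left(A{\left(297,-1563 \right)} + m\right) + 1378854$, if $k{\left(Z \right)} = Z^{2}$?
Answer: $\frac{10042460}{7} \approx 1.4346 \cdot 10^{6}$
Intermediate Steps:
$m = \frac{315764}{7}$ ($m = -2 + \frac{-526 - -316304}{7} = -2 + \frac{-526 + 316304}{7} = -2 + \frac{1}{7} \cdot 315778 = -2 + \frac{315778}{7} = \frac{315764}{7} \approx 45109.0$)
$A{\left(P,F \right)} = -18 + 36 P$ ($A{\left(P,F \right)} = -7 + \left(-11 + P 6^{2}\right) = -7 + \left(-11 + P 36\right) = -7 + \left(-11 + 36 P\right) = -18 + 36 P$)
$\left(A{\left(297,-1563 \right)} + m\right) + 1378854 = \left(\left(-18 + 36 \cdot 297\right) + \frac{315764}{7}\right) + 1378854 = \left(\left(-18 + 10692\right) + \frac{315764}{7}\right) + 1378854 = \left(10674 + \frac{315764}{7}\right) + 1378854 = \frac{390482}{7} + 1378854 = \frac{10042460}{7}$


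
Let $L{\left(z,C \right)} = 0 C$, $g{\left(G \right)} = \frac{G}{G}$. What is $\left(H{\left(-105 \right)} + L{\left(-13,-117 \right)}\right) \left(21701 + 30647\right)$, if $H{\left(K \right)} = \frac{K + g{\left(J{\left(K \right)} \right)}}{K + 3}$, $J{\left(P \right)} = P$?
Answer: $\frac{2722096}{51} \approx 53374.0$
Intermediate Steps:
$g{\left(G \right)} = 1$
$L{\left(z,C \right)} = 0$
$H{\left(K \right)} = \frac{1 + K}{3 + K}$ ($H{\left(K \right)} = \frac{K + 1}{K + 3} = \frac{1 + K}{3 + K}$)
$\left(H{\left(-105 \right)} + L{\left(-13,-117 \right)}\right) \left(21701 + 30647\right) = \left(\frac{1 - 105}{3 - 105} + 0\right) \left(21701 + 30647\right) = \left(\frac{1}{-102} \left(-104\right) + 0\right) 52348 = \left(\left(- \frac{1}{102}\right) \left(-104\right) + 0\right) 52348 = \left(\frac{52}{51} + 0\right) 52348 = \frac{52}{51} \cdot 52348 = \frac{2722096}{51}$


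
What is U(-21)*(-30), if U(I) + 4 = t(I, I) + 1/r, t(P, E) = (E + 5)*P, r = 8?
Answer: -39855/4 ≈ -9963.8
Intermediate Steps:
t(P, E) = P*(5 + E) (t(P, E) = (5 + E)*P = P*(5 + E))
U(I) = -31/8 + I*(5 + I) (U(I) = -4 + (I*(5 + I) + 1/8) = -4 + (1/8 + I*(5 + I)) = -31/8 + I*(5 + I))
U(-21)*(-30) = (-31/8 - 21*(5 - 21))*(-30) = (-31/8 - 21*(-16))*(-30) = (-31/8 + 336)*(-30) = (2657/8)*(-30) = -39855/4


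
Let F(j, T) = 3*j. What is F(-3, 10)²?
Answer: 81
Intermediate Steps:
F(-3, 10)² = (3*(-3))² = (-9)² = 81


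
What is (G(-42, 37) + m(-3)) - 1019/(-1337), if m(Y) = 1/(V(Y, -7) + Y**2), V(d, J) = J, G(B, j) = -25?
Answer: -63475/2674 ≈ -23.738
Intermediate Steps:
m(Y) = 1/(-7 + Y**2)
(G(-42, 37) + m(-3)) - 1019/(-1337) = (-25 + 1/(-7 + (-3)**2)) - 1019/(-1337) = (-25 + 1/(-7 + 9)) - 1019*(-1/1337) = (-25 + 1/2) + 1019/1337 = -49/2 + 1019/1337 = -63475/2674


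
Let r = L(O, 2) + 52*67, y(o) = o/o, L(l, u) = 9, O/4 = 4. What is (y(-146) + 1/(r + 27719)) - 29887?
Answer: -932801831/31212 ≈ -29886.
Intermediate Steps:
O = 16 (O = 4*4 = 16)
y(o) = 1
r = 3493 (r = 9 + 52*67 = 9 + 3484 = 3493)
(y(-146) + 1/(r + 27719)) - 29887 = (1 + 1/(3493 + 27719)) - 29887 = (1 + 1/31212) - 29887 = 31213/31212 - 29887 = -932801831/31212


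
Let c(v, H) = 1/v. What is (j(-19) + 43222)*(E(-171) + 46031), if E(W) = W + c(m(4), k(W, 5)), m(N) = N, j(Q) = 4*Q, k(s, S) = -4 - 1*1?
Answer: 3957372693/2 ≈ 1.9787e+9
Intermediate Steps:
k(s, S) = -5 (k(s, S) = -4 - 1 = -5)
E(W) = ¼ + W (E(W) = W + 1/4 = W + ¼ = ¼ + W)
(j(-19) + 43222)*(E(-171) + 46031) = (4*(-19) + 43222)*((¼ - 171) + 46031) = (-76 + 43222)*(-683/4 + 46031) = 43146*(183441/4) = 3957372693/2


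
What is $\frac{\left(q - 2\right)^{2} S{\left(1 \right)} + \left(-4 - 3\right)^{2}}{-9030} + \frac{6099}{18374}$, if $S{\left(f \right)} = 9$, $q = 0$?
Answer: $\frac{2675609}{8295861} \approx 0.32252$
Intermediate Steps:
$\frac{\left(q - 2\right)^{2} S{\left(1 \right)} + \left(-4 - 3\right)^{2}}{-9030} + \frac{6099}{18374} = \frac{\left(0 - 2\right)^{2} \cdot 9 + \left(-4 - 3\right)^{2}}{-9030} + \frac{6099}{18374} = \left(\left(-2\right)^{2} \cdot 9 + \left(-7\right)^{2}\right) \left(- \frac{1}{9030}\right) + 6099 \cdot \frac{1}{18374} = \left(4 \cdot 9 + 49\right) \left(- \frac{1}{9030}\right) + \frac{6099}{18374} = \left(36 + 49\right) \left(- \frac{1}{9030}\right) + \frac{6099}{18374} = 85 \left(- \frac{1}{9030}\right) + \frac{6099}{18374} = - \frac{17}{1806} + \frac{6099}{18374} = \frac{2675609}{8295861}$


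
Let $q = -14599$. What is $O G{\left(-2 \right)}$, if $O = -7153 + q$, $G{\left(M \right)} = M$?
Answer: $43504$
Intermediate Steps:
$O = -21752$ ($O = -7153 - 14599 = -21752$)
$O G{\left(-2 \right)} = \left(-21752\right) \left(-2\right) = 43504$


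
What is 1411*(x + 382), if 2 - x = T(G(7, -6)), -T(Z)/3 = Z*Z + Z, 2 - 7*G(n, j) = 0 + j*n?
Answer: 36048228/49 ≈ 7.3568e+5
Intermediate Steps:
G(n, j) = 2/7 - j*n/7 (G(n, j) = 2/7 - (0 + j*n)/7 = 2/7 - j*n/7)
T(Z) = -3*Z - 3*Z² (T(Z) = -3*(Z*Z + Z) = -3*(Z² + Z) = -3*(Z + Z²) = -3*Z - 3*Z²)
x = 6830/49 (x = 2 - (-3)*(2/7 - ⅐*(-6)*7)*(1 + (2/7 - ⅐*(-6)*7)) = 2 - (-3)*(2/7 + 6)*(1 + (2/7 + 6)) = 2 - (-3)*44*(1 + 44/7)/7 = 2 - (-3)*44*51/(7*7) = 2 - 1*(-6732/49) = 2 + 6732/49 = 6830/49 ≈ 139.39)
1411*(x + 382) = 1411*(6830/49 + 382) = 1411*(25548/49) = 36048228/49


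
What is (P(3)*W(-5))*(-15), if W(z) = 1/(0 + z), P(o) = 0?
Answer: 0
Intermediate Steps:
W(z) = 1/z
(P(3)*W(-5))*(-15) = (0/(-5))*(-15) = (0*(-⅕))*(-15) = 0*(-15) = 0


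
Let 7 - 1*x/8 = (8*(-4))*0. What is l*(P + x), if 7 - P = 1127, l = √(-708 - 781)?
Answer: -1064*I*√1489 ≈ -41057.0*I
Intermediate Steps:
x = 56 (x = 56 - 8*8*(-4)*0 = 56 - (-256)*0 = 56 - 8*0 = 56 + 0 = 56)
l = I*√1489 (l = √(-1489) = I*√1489 ≈ 38.588*I)
P = -1120 (P = 7 - 1*1127 = 7 - 1127 = -1120)
l*(P + x) = (I*√1489)*(-1120 + 56) = (I*√1489)*(-1064) = -1064*I*√1489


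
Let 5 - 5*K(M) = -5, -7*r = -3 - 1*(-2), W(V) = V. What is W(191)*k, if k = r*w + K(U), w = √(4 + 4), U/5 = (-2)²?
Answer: 382 + 382*√2/7 ≈ 459.18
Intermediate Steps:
r = ⅐ (r = -(-3 - 1*(-2))/7 = -(-3 + 2)/7 = -⅐*(-1) = ⅐ ≈ 0.14286)
U = 20 (U = 5*(-2)² = 5*4 = 20)
w = 2*√2 (w = √8 = 2*√2 ≈ 2.8284)
K(M) = 2 (K(M) = 1 - ⅕*(-5) = 1 + 1 = 2)
k = 2 + 2*√2/7 (k = (2*√2)/7 + 2 = 2*√2/7 + 2 = 2 + 2*√2/7 ≈ 2.4041)
W(191)*k = 191*(2 + 2*√2/7) = 382 + 382*√2/7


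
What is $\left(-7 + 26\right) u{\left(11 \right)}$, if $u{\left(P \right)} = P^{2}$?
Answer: $2299$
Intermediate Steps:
$\left(-7 + 26\right) u{\left(11 \right)} = \left(-7 + 26\right) 11^{2} = 19 \cdot 121 = 2299$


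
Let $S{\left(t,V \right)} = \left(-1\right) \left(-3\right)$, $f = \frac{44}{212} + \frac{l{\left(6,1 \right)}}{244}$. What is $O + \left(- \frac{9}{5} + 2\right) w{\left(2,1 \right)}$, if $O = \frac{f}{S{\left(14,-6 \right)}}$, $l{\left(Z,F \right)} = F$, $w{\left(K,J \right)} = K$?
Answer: $\frac{91277}{193980} \approx 0.47055$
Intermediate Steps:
$f = \frac{2737}{12932}$ ($f = \frac{44}{212} + 1 \cdot \frac{1}{244} = 44 \cdot \frac{1}{212} + 1 \cdot \frac{1}{244} = \frac{11}{53} + \frac{1}{244} = \frac{2737}{12932} \approx 0.21165$)
$S{\left(t,V \right)} = 3$
$O = \frac{2737}{38796}$ ($O = \frac{2737}{12932 \cdot 3} = \frac{2737}{12932} \cdot \frac{1}{3} = \frac{2737}{38796} \approx 0.070549$)
$O + \left(- \frac{9}{5} + 2\right) w{\left(2,1 \right)} = \frac{2737}{38796} + \left(- \frac{9}{5} + 2\right) 2 = \frac{2737}{38796} + \frac{1}{5} \cdot 2 = \frac{2737}{38796} + \frac{2}{5} = \frac{91277}{193980}$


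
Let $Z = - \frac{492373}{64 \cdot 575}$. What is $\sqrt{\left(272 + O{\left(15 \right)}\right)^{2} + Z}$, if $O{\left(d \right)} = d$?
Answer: $\frac{\sqrt{69705797021}}{920} \approx 286.98$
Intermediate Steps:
$Z = - \frac{492373}{36800} \approx -13.38$
$\sqrt{\left(272 + O{\left(15 \right)}\right)^{2} + Z} = \sqrt{\left(272 + 15\right)^{2} - \frac{492373}{36800}} = \sqrt{287^{2} - \frac{492373}{36800}} = \sqrt{82369 - \frac{492373}{36800}} = \sqrt{\frac{3030686827}{36800}} = \frac{\sqrt{69705797021}}{920}$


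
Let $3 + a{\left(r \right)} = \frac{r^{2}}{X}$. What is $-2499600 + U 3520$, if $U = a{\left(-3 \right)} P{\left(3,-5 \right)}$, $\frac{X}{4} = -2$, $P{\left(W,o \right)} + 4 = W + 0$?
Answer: $-2485080$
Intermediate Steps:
$P{\left(W,o \right)} = -4 + W$ ($P{\left(W,o \right)} = -4 + \left(W + 0\right) = -4 + W$)
$X = -8$ ($X = 4 \left(-2\right) = -8$)
$a{\left(r \right)} = -3 - \frac{r^{2}}{8}$ ($a{\left(r \right)} = -3 + \frac{r^{2}}{-8} = -3 + r^{2} \left(- \frac{1}{8}\right) = -3 - \frac{r^{2}}{8}$)
$U = \frac{33}{8}$ ($U = \left(-3 - \frac{\left(-3\right)^{2}}{8}\right) \left(-4 + 3\right) = \left(-3 - \frac{9}{8}\right) \left(-1\right) = \left(- \frac{33}{8}\right) \left(-1\right) = \frac{33}{8} \approx 4.125$)
$-2499600 + U 3520 = -2499600 + \frac{33}{8} \cdot 3520 = -2499600 + 14520 = -2485080$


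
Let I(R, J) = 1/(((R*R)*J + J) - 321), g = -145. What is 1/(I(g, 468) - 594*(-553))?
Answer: 9839847/3232212622255 ≈ 3.0443e-6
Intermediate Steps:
I(R, J) = 1/(-321 + J + J*R²) (I(R, J) = 1/((R²*J + J) - 321) = 1/((J*R² + J) - 321) = 1/((J + J*R²) - 321) = 1/(-321 + J + J*R²))
1/(I(g, 468) - 594*(-553)) = 1/(1/(-321 + 468 + 468*(-145)²) - 594*(-553)) = 1/(1/(-321 + 468 + 468*21025) + 328482) = 1/(1/(-321 + 468 + 9839700) + 328482) = 1/(1/9839847 + 328482) = 1/(3232212622255/9839847) = 9839847/3232212622255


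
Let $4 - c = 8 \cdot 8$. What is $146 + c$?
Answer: $86$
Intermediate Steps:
$c = -60$ ($c = 4 - 8 \cdot 8 = 4 - 64 = -60$)
$146 + c = 146 - 60 = 86$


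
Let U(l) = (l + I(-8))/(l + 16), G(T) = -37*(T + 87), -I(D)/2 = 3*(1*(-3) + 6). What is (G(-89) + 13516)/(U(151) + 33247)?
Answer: 378255/925397 ≈ 0.40875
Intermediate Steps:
I(D) = -18 (I(D) = -6*(1*(-3) + 6) = -6*(-3 + 6) = -6*3 = -2*9 = -18)
G(T) = -3219 - 37*T (G(T) = -37*(87 + T) = -3219 - 37*T)
U(l) = (-18 + l)/(16 + l) (U(l) = (l - 18)/(l + 16) = (-18 + l)/(16 + l))
(G(-89) + 13516)/(U(151) + 33247) = ((-3219 - 37*(-89)) + 13516)/((-18 + 151)/(16 + 151) + 33247) = ((-3219 + 3293) + 13516)/(133/167 + 33247) = (74 + 13516)/((1/167)*133 + 33247) = 13590/(133/167 + 33247) = 13590/(5552382/167) = 13590*(167/5552382) = 378255/925397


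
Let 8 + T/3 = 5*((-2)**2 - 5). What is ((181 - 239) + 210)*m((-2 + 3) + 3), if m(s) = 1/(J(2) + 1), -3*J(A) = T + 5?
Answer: 456/37 ≈ 12.324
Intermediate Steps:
T = -39 (T = -24 + 3*(5*((-2)**2 - 5)) = -24 + 3*(5*(4 - 5)) = -24 + 3*(5*(-1)) = -24 + 3*(-5) = -24 - 15 = -39)
J(A) = 34/3 (J(A) = -(-39 + 5)/3 = -1/3*(-34) = 34/3)
m(s) = 3/37 (m(s) = 1/(34/3 + 1) = 1/(37/3) = 3/37)
((181 - 239) + 210)*m((-2 + 3) + 3) = ((181 - 239) + 210)*(3/37) = (-58 + 210)*(3/37) = 152*(3/37) = 456/37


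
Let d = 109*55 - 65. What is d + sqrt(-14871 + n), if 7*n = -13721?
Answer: 5930 + I*sqrt(824726)/7 ≈ 5930.0 + 129.73*I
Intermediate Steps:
n = -13721/7 (n = (1/7)*(-13721) = -13721/7 ≈ -1960.1)
d = 5930 (d = 5995 - 65 = 5930)
d + sqrt(-14871 + n) = 5930 + sqrt(-14871 - 13721/7) = 5930 + sqrt(-117818/7) = 5930 + I*sqrt(824726)/7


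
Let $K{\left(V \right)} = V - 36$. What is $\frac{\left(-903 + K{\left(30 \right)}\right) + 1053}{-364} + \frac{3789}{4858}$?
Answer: $\frac{24273}{63154} \approx 0.38435$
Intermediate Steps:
$K{\left(V \right)} = -36 + V$
$\frac{\left(-903 + K{\left(30 \right)}\right) + 1053}{-364} + \frac{3789}{4858} = \frac{\left(-903 + \left(-36 + 30\right)\right) + 1053}{-364} + \frac{3789}{4858} = \left(\left(-903 - 6\right) + 1053\right) \left(- \frac{1}{364}\right) + 3789 \cdot \frac{1}{4858} = \left(-909 + 1053\right) \left(- \frac{1}{364}\right) + \frac{3789}{4858} = 144 \left(- \frac{1}{364}\right) + \frac{3789}{4858} = - \frac{36}{91} + \frac{3789}{4858} = \frac{24273}{63154}$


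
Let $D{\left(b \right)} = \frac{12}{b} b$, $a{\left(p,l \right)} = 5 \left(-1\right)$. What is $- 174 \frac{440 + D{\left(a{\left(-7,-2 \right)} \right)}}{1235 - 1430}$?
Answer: $\frac{26216}{65} \approx 403.32$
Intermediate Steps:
$a{\left(p,l \right)} = -5$
$D{\left(b \right)} = 12$
$- 174 \frac{440 + D{\left(a{\left(-7,-2 \right)} \right)}}{1235 - 1430} = - 174 \frac{440 + 12}{1235 - 1430} = - 174 \frac{452}{-195} = - 174 \cdot 452 \left(- \frac{1}{195}\right) = \left(-174\right) \left(- \frac{452}{195}\right) = \frac{26216}{65}$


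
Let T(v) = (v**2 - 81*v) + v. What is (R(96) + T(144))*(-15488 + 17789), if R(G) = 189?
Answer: 21640905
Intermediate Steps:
T(v) = v**2 - 80*v
(R(96) + T(144))*(-15488 + 17789) = (189 + 144*(-80 + 144))*(-15488 + 17789) = (189 + 144*64)*2301 = (189 + 9216)*2301 = 9405*2301 = 21640905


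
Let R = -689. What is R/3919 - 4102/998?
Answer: -8381680/1955581 ≈ -4.2860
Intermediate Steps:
R/3919 - 4102/998 = -689/3919 - 4102/998 = -689*1/3919 - 4102*1/998 = -689/3919 - 2051/499 = -8381680/1955581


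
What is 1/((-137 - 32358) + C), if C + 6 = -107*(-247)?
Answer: -1/6072 ≈ -0.00016469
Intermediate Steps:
C = 26423 (C = -6 - 107*(-247) = -6 + 26429 = 26423)
1/((-137 - 32358) + C) = 1/((-137 - 32358) + 26423) = 1/(-32495 + 26423) = 1/(-6072) = -1/6072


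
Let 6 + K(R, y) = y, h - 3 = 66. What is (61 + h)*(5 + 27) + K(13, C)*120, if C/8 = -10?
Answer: -6160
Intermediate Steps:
h = 69 (h = 3 + 66 = 69)
C = -80 (C = 8*(-10) = -80)
K(R, y) = -6 + y
(61 + h)*(5 + 27) + K(13, C)*120 = (61 + 69)*(5 + 27) + (-6 - 80)*120 = 130*32 - 86*120 = 4160 - 10320 = -6160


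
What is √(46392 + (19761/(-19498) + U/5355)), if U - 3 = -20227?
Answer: √56189455538901104630/34803930 ≈ 215.38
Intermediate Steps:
U = -20224 (U = 3 - 20227 = -20224)
√(46392 + (19761/(-19498) + U/5355)) = √(46392 + (19761/(-19498) - 20224/5355)) = √(46392 + (19761*(-1/19498) - 20224*1/5355)) = √(46392 + (-19761/19498 - 20224/5355)) = √(46392 - 500147707/104411790) = √(4843371613973/104411790) = √56189455538901104630/34803930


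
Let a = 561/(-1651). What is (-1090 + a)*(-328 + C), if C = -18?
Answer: 622852246/1651 ≈ 3.7726e+5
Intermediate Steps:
a = -561/1651 (a = 561*(-1/1651) = -561/1651 ≈ -0.33979)
(-1090 + a)*(-328 + C) = (-1090 - 561/1651)*(-328 - 18) = -1800151/1651*(-346) = 622852246/1651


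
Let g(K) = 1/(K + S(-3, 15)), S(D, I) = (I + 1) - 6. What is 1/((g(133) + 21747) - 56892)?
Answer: -143/5025734 ≈ -2.8454e-5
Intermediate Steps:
S(D, I) = -5 + I (S(D, I) = (1 + I) - 6 = -5 + I)
g(K) = 1/(10 + K) (g(K) = 1/(K + (-5 + 15)) = 1/(K + 10) = 1/(10 + K))
1/((g(133) + 21747) - 56892) = 1/((1/(10 + 133) + 21747) - 56892) = 1/((1/143 + 21747) - 56892) = 1/(3109822/143 - 56892) = 1/(-5025734/143) = -143/5025734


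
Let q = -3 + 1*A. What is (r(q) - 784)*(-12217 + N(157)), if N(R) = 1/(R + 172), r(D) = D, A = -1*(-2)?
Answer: 3155222720/329 ≈ 9.5903e+6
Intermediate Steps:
A = 2
q = -1 (q = -3 + 1*2 = -3 + 2 = -1)
N(R) = 1/(172 + R)
(r(q) - 784)*(-12217 + N(157)) = (-1 - 784)*(-12217 + 1/(172 + 157)) = -785*(-12217 + 1/329) = -785*(-4019392/329) = 3155222720/329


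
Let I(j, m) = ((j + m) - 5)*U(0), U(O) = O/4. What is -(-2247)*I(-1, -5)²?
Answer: 0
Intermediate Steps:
U(O) = O/4 (U(O) = O*(¼) = O/4)
I(j, m) = 0 (I(j, m) = ((j + m) - 5)*((¼)*0) = (-5 + j + m)*0 = 0)
-(-2247)*I(-1, -5)² = -(-2247)*0² = -(-2247)*0 = -107*0 = 0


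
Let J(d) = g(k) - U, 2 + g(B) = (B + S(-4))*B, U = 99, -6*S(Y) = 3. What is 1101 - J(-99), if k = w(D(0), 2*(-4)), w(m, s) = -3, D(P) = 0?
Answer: 2383/2 ≈ 1191.5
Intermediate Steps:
S(Y) = -½ (S(Y) = -⅙*3 = -½)
k = -3
g(B) = -2 + B*(-½ + B) (g(B) = -2 + (B - ½)*B = -2 + (-½ + B)*B = -2 + B*(-½ + B))
J(d) = -181/2 (J(d) = (-2 + (-3)² - ½*(-3)) - 1*99 = (-2 + 9 + 3/2) - 99 = 17/2 - 99 = -181/2)
1101 - J(-99) = 1101 - 1*(-181/2) = 1101 + 181/2 = 2383/2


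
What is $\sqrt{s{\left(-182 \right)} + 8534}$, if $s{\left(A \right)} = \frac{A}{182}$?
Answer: $\sqrt{8533} \approx 92.374$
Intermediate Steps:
$s{\left(A \right)} = \frac{A}{182}$ ($s{\left(A \right)} = A \frac{1}{182} = \frac{A}{182}$)
$\sqrt{s{\left(-182 \right)} + 8534} = \sqrt{\frac{1}{182} \left(-182\right) + 8534} = \sqrt{-1 + 8534} = \sqrt{8533}$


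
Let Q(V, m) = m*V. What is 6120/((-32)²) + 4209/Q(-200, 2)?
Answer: -14547/3200 ≈ -4.5459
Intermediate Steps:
Q(V, m) = V*m
6120/((-32)²) + 4209/Q(-200, 2) = 6120/((-32)²) + 4209/((-200*2)) = 6120/1024 + 4209/(-400) = 6120*(1/1024) + 4209*(-1/400) = 765/128 - 4209/400 = -14547/3200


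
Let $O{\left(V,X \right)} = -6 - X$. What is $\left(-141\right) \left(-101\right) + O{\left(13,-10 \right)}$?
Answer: $14245$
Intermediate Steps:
$\left(-141\right) \left(-101\right) + O{\left(13,-10 \right)} = \left(-141\right) \left(-101\right) - -4 = 14241 + \left(-6 + 10\right) = 14241 + 4 = 14245$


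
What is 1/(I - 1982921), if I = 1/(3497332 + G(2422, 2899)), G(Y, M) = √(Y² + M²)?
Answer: -24253735035428552487/48093240530180085793007756 + √14270285/48093240530180085793007756 ≈ -5.0431e-7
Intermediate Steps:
G(Y, M) = √(M² + Y²)
I = 1/(3497332 + √14270285) (I = 1/(3497332 + √(2899² + 2422²)) = 1/(3497332 + √(8404201 + 5866084)) = 1/(3497332 + √14270285) ≈ 2.8562e-7)
1/(I - 1982921) = 1/((3497332/12231316847939 - √14270285/12231316847939) - 1982921) = 1/(-24253735035428552487/12231316847939 - √14270285/12231316847939)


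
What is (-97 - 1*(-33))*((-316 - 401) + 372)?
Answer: 22080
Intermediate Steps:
(-97 - 1*(-33))*((-316 - 401) + 372) = (-97 + 33)*(-717 + 372) = -64*(-345) = 22080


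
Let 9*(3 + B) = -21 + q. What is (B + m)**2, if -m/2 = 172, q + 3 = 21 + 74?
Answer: 9314704/81 ≈ 1.1500e+5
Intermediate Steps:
q = 92 (q = -3 + (21 + 74) = -3 + 95 = 92)
m = -344 (m = -2*172 = -344)
B = 44/9 (B = -3 + (-21 + 92)/9 = -3 + (1/9)*71 = -3 + 71/9 = 44/9 ≈ 4.8889)
(B + m)**2 = (44/9 - 344)**2 = (-3052/9)**2 = 9314704/81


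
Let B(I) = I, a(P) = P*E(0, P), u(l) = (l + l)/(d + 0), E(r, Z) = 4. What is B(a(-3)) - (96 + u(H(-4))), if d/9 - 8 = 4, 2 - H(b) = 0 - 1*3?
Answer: -5837/54 ≈ -108.09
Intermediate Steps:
H(b) = 5 (H(b) = 2 - (0 - 1*3) = 2 - (0 - 3) = 2 - 1*(-3) = 2 + 3 = 5)
d = 108 (d = 72 + 9*4 = 72 + 36 = 108)
u(l) = l/54 (u(l) = (l + l)/(108 + 0) = (2*l)/108 = (2*l)*(1/108) = l/54)
a(P) = 4*P (a(P) = P*4 = 4*P)
B(a(-3)) - (96 + u(H(-4))) = 4*(-3) - (96 + (1/54)*5) = -12 - (96 + 5/54) = -12 - 1*5189/54 = -12 - 5189/54 = -5837/54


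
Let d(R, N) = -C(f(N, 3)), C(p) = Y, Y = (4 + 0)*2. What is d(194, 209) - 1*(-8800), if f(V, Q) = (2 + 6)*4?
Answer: 8792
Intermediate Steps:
f(V, Q) = 32 (f(V, Q) = 8*4 = 32)
Y = 8 (Y = 4*2 = 8)
C(p) = 8
d(R, N) = -8 (d(R, N) = -1*8 = -8)
d(194, 209) - 1*(-8800) = -8 - 1*(-8800) = -8 + 8800 = 8792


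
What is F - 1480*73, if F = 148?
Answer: -107892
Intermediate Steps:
F - 1480*73 = 148 - 1480*73 = 148 - 370*292 = 148 - 108040 = -107892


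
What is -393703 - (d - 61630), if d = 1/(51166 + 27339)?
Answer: -26069390866/78505 ≈ -3.3207e+5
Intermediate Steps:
d = 1/78505 ≈ 1.2738e-5
-393703 - (d - 61630) = -393703 - (1/78505 - 61630) = -393703 - 1*(-4838263149/78505) = -393703 + 4838263149/78505 = -26069390866/78505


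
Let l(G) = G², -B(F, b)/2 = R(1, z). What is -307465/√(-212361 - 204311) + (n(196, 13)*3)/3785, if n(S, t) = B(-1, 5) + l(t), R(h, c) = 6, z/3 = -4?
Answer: 471/3785 + 307465*I*√26042/104168 ≈ 0.12444 + 476.32*I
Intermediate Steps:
z = -12 (z = 3*(-4) = -12)
B(F, b) = -12 (B(F, b) = -2*6 = -12)
n(S, t) = -12 + t²
-307465/√(-212361 - 204311) + (n(196, 13)*3)/3785 = -307465/√(-212361 - 204311) + ((-12 + 13²)*3)/3785 = -307465*(-I*√26042/104168) + ((-12 + 169)*3)*(1/3785) = -307465*(-I*√26042/104168) + (157*3)*(1/3785) = -(-307465)*I*√26042/104168 + 471*(1/3785) = 307465*I*√26042/104168 + 471/3785 = 471/3785 + 307465*I*√26042/104168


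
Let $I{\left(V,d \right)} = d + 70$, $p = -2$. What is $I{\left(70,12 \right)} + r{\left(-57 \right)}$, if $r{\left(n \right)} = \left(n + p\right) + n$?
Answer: $-34$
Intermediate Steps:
$I{\left(V,d \right)} = 70 + d$
$r{\left(n \right)} = -2 + 2 n$ ($r{\left(n \right)} = \left(n - 2\right) + n = \left(-2 + n\right) + n = -2 + 2 n$)
$I{\left(70,12 \right)} + r{\left(-57 \right)} = \left(70 + 12\right) + \left(-2 + 2 \left(-57\right)\right) = 82 - 116 = -34$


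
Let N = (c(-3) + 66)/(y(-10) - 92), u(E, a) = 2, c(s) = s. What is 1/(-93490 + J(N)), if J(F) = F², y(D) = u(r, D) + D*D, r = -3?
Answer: -100/9345031 ≈ -1.0701e-5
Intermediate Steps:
y(D) = 2 + D² (y(D) = 2 + D*D = 2 + D²)
N = 63/10 (N = (-3 + 66)/((2 + (-10)²) - 92) = 63/((2 + 100) - 92) = 63/(102 - 92) = 63/10 ≈ 6.3000)
1/(-93490 + J(N)) = 1/(-93490 + (63/10)²) = 1/(-93490 + 3969/100) = 1/(-9345031/100) = -100/9345031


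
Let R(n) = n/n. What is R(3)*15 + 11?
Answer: 26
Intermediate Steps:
R(n) = 1
R(3)*15 + 11 = 1*15 + 11 = 15 + 11 = 26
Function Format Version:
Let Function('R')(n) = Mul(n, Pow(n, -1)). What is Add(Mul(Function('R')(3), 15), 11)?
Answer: 26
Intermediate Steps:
Function('R')(n) = 1
Add(Mul(Function('R')(3), 15), 11) = Add(Mul(1, 15), 11) = Add(15, 11) = 26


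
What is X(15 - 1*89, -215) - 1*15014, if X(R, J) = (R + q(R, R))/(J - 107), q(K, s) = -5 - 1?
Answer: -2417214/161 ≈ -15014.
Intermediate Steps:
q(K, s) = -6
X(R, J) = (-6 + R)/(-107 + J) (X(R, J) = (R - 6)/(J - 107) = (-6 + R)/(-107 + J))
X(15 - 1*89, -215) - 1*15014 = (-6 + (15 - 1*89))/(-107 - 215) - 1*15014 = (-6 + (15 - 89))/(-322) - 15014 = -(-6 - 74)/322 - 15014 = -1/322*(-80) - 15014 = 40/161 - 15014 = -2417214/161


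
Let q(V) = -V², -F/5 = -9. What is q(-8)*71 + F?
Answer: -4499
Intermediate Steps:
F = 45 (F = -5*(-9) = 45)
q(-8)*71 + F = -1*(-8)²*71 + 45 = -1*64*71 + 45 = -64*71 + 45 = -4544 + 45 = -4499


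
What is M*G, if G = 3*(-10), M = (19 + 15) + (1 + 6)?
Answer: -1230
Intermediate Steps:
M = 41 (M = 34 + 7 = 41)
G = -30
M*G = 41*(-30) = -1230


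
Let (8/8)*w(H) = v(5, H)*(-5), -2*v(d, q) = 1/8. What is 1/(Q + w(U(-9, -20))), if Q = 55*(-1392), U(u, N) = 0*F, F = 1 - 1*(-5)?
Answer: -16/1224955 ≈ -1.3062e-5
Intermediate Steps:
F = 6 (F = 1 + 5 = 6)
U(u, N) = 0 (U(u, N) = 0*6 = 0)
Q = -76560
v(d, q) = -1/16 (v(d, q) = -½/8 = -½*⅛ = -1/16)
w(H) = 5/16 (w(H) = -1/16*(-5) = 5/16)
1/(Q + w(U(-9, -20))) = 1/(-76560 + 5/16) = 1/(-1224955/16) = -16/1224955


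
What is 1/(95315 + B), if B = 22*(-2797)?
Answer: 1/33781 ≈ 2.9602e-5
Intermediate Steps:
B = -61534
1/(95315 + B) = 1/(95315 - 61534) = 1/33781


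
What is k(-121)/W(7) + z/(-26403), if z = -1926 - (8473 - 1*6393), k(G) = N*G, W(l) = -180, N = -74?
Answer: -39281897/792090 ≈ -49.593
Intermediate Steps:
k(G) = -74*G
z = -4006 (z = -1926 - (8473 - 6393) = -1926 - 1*2080 = -1926 - 2080 = -4006)
k(-121)/W(7) + z/(-26403) = -74*(-121)/(-180) - 4006/(-26403) = 8954*(-1/180) - 4006*(-1/26403) = -4477/90 + 4006/26403 = -39281897/792090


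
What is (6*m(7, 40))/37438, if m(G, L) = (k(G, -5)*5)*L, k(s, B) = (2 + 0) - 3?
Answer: -600/18719 ≈ -0.032053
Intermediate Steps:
k(s, B) = -1 (k(s, B) = 2 - 3 = -1)
m(G, L) = -5*L (m(G, L) = (-1*5)*L = -5*L)
(6*m(7, 40))/37438 = (6*(-5*40))/37438 = (6*(-200))*(1/37438) = -1200*1/37438 = -600/18719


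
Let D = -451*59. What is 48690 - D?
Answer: 75299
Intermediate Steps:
D = -26609
48690 - D = 48690 - 1*(-26609) = 48690 + 26609 = 75299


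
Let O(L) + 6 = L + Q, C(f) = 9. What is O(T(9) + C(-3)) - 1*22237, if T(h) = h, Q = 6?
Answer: -22219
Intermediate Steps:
O(L) = L (O(L) = -6 + (L + 6) = -6 + (6 + L) = L)
O(T(9) + C(-3)) - 1*22237 = (9 + 9) - 1*22237 = 18 - 22237 = -22219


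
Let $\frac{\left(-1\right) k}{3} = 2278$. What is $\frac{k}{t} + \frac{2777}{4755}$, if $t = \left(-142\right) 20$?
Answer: $\frac{807647}{270084} \approx 2.9904$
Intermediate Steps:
$k = -6834$ ($k = \left(-3\right) 2278 = -6834$)
$t = -2840$
$\frac{k}{t} + \frac{2777}{4755} = - \frac{6834}{-2840} + \frac{2777}{4755} = \left(-6834\right) \left(- \frac{1}{2840}\right) + 2777 \cdot \frac{1}{4755} = \frac{3417}{1420} + \frac{2777}{4755} = \frac{807647}{270084}$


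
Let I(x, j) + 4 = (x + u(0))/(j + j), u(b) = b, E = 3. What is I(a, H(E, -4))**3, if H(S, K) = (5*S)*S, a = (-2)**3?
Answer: -6229504/91125 ≈ -68.362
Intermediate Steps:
a = -8
H(S, K) = 5*S**2
I(x, j) = -4 + x/(2*j) (I(x, j) = -4 + (x + 0)/(j + j) = -4 + x/((2*j)) = -4 + x*(1/(2*j)) = -4 + x/(2*j))
I(a, H(E, -4))**3 = (-4 + (1/2)*(-8)/(5*3**2))**3 = (-4 + (1/2)*(-8)/(5*9))**3 = (-4 + (1/2)*(-8)/45)**3 = (-4 + (1/2)*(-8)*(1/45))**3 = (-4 - 4/45)**3 = (-184/45)**3 = -6229504/91125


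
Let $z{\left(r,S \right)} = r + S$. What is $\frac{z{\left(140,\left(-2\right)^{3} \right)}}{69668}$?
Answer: $\frac{33}{17417} \approx 0.0018947$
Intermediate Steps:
$z{\left(r,S \right)} = S + r$
$\frac{z{\left(140,\left(-2\right)^{3} \right)}}{69668} = \frac{\left(-2\right)^{3} + 140}{69668} = \left(-8 + 140\right) \frac{1}{69668} = 132 \cdot \frac{1}{69668} = \frac{33}{17417}$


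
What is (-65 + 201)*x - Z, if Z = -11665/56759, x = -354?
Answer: -2732593631/56759 ≈ -48144.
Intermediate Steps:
Z = -11665/56759 (Z = -11665*1/56759 = -11665/56759 ≈ -0.20552)
(-65 + 201)*x - Z = (-65 + 201)*(-354) - 1*(-11665/56759) = 136*(-354) + 11665/56759 = -48144 + 11665/56759 = -2732593631/56759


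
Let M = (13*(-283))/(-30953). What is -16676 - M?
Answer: -39705839/2381 ≈ -16676.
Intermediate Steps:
M = 283/2381 (M = -3679*(-1/30953) = 283/2381 ≈ 0.11886)
-16676 - M = -16676 - 1*283/2381 = -16676 - 283/2381 = -39705839/2381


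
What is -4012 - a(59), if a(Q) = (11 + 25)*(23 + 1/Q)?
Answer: -285596/59 ≈ -4840.6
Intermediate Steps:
a(Q) = 828 + 36/Q (a(Q) = 36*(23 + 1/Q) = 828 + 36/Q)
-4012 - a(59) = -4012 - (828 + 36/59) = -4012 - 1*48888/59 = -4012 - 48888/59 = -285596/59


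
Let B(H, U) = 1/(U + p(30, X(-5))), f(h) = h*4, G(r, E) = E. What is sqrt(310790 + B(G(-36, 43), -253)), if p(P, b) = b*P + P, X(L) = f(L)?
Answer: sqrt(210507079087)/823 ≈ 557.49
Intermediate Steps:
f(h) = 4*h
X(L) = 4*L
p(P, b) = P + P*b (p(P, b) = P*b + P = P + P*b)
B(H, U) = 1/(-570 + U) (B(H, U) = 1/(U + 30*(1 + 4*(-5))) = 1/(U + 30*(1 - 20)) = 1/(U + 30*(-19)) = 1/(U - 570) = 1/(-570 + U))
sqrt(310790 + B(G(-36, 43), -253)) = sqrt(310790 + 1/(-570 - 253)) = sqrt(310790 + 1/(-823)) = sqrt(310790 - 1/823) = sqrt(255780169/823) = sqrt(210507079087)/823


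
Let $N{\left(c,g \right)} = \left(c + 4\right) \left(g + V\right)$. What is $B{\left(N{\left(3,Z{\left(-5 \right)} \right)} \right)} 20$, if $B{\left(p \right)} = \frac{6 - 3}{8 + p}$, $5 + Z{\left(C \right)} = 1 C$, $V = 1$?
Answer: $- \frac{12}{11} \approx -1.0909$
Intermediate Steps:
$Z{\left(C \right)} = -5 + C$ ($Z{\left(C \right)} = -5 + 1 C = -5 + C$)
$N{\left(c,g \right)} = \left(1 + g\right) \left(4 + c\right)$ ($N{\left(c,g \right)} = \left(c + 4\right) \left(g + 1\right) = \left(4 + c\right) \left(1 + g\right) = \left(1 + g\right) \left(4 + c\right)$)
$B{\left(p \right)} = \frac{3}{8 + p}$
$B{\left(N{\left(3,Z{\left(-5 \right)} \right)} \right)} 20 = \frac{3}{8 + \left(4 + 3 + 4 \left(-5 - 5\right) + 3 \left(-5 - 5\right)\right)} 20 = \frac{3}{8 + \left(4 + 3 + 4 \left(-10\right) + 3 \left(-10\right)\right)} 20 = \frac{3}{8 + \left(4 + 3 - 40 - 30\right)} 20 = \frac{3}{8 - 63} \cdot 20 = \frac{3}{-55} \cdot 20 = 3 \left(- \frac{1}{55}\right) 20 = \left(- \frac{3}{55}\right) 20 = - \frac{12}{11}$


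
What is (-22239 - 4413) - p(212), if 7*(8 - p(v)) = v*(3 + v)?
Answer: -141040/7 ≈ -20149.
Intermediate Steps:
p(v) = 8 - v*(3 + v)/7
(-22239 - 4413) - p(212) = (-22239 - 4413) - (8 - 3/7*212 - ⅐*212²) = -26652 - (8 - 636/7 - ⅐*44944) = -26652 - (8 - 636/7 - 44944/7) = -26652 - 1*(-45524/7) = -26652 + 45524/7 = -141040/7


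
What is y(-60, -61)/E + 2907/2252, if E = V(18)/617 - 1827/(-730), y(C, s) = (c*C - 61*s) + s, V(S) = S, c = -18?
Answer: 1603735892231/856059516 ≈ 1873.4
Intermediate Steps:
y(C, s) = -60*s - 18*C (y(C, s) = (-18*C - 61*s) + s = (-61*s - 18*C) + s = -60*s - 18*C)
E = 1140399/450410 (E = 18/617 - 1827/(-730) = 18*(1/617) - 1827*(-1/730) = 18/617 + 1827/730 = 1140399/450410 ≈ 2.5319)
y(-60, -61)/E + 2907/2252 = (-60*(-61) - 18*(-60))/(1140399/450410) + 2907/2252 = (3660 + 1080)*(450410/1140399) + 2907*(1/2252) = 4740*(450410/1140399) + 2907/2252 = 711647800/380133 + 2907/2252 = 1603735892231/856059516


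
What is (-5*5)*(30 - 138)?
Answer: 2700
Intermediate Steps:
(-5*5)*(30 - 138) = -25*(-108) = 2700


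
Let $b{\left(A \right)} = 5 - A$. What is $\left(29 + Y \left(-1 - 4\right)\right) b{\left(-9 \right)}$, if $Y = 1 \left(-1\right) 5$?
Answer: $756$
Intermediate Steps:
$Y = -5$ ($Y = \left(-1\right) 5 = -5$)
$\left(29 + Y \left(-1 - 4\right)\right) b{\left(-9 \right)} = \left(29 - 5 \left(-1 - 4\right)\right) \left(5 - -9\right) = \left(29 - 5 \left(-1 + \left(-5 + 1\right)\right)\right) \left(5 + 9\right) = \left(29 - 5 \left(-1 - 4\right)\right) 14 = \left(29 - -25\right) 14 = \left(29 + 25\right) 14 = 54 \cdot 14 = 756$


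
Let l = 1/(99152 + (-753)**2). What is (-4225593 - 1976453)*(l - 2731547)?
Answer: 11285553506675061036/666161 ≈ 1.6941e+13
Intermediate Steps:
l = 1/666161 (l = 1/(99152 + 567009) = 1/666161 ≈ 1.5011e-6)
(-4225593 - 1976453)*(l - 2731547) = (-4225593 - 1976453)*(1/666161 - 2731547) = -6202046*(-1819650081066/666161) = 11285553506675061036/666161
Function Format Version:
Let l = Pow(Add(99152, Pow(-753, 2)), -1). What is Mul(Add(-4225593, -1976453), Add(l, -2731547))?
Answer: Rational(11285553506675061036, 666161) ≈ 1.6941e+13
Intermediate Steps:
l = Rational(1, 666161) (l = Pow(Add(99152, 567009), -1) = Pow(666161, -1) = Rational(1, 666161) ≈ 1.5011e-6)
Mul(Add(-4225593, -1976453), Add(l, -2731547)) = Mul(Add(-4225593, -1976453), Add(Rational(1, 666161), -2731547)) = Mul(-6202046, Rational(-1819650081066, 666161)) = Rational(11285553506675061036, 666161)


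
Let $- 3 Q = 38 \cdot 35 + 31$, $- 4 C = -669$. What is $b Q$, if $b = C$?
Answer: $- \frac{303503}{4} \approx -75876.0$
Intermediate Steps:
$C = \frac{669}{4}$ ($C = \left(- \frac{1}{4}\right) \left(-669\right) = \frac{669}{4} \approx 167.25$)
$b = \frac{669}{4} \approx 167.25$
$Q = - \frac{1361}{3}$ ($Q = - \frac{38 \cdot 35 + 31}{3} = - \frac{1330 + 31}{3} = \left(- \frac{1}{3}\right) 1361 = - \frac{1361}{3} \approx -453.67$)
$b Q = \frac{669}{4} \left(- \frac{1361}{3}\right) = - \frac{303503}{4}$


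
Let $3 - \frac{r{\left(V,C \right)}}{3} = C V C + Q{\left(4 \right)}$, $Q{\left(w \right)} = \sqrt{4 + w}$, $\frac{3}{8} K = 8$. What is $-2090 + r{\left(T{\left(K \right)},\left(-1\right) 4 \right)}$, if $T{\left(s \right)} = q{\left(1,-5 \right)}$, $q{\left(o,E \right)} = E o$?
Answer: $-1841 - 6 \sqrt{2} \approx -1849.5$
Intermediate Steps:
$K = \frac{64}{3}$ ($K = \frac{8}{3} \cdot 8 = \frac{64}{3} \approx 21.333$)
$T{\left(s \right)} = -5$ ($T{\left(s \right)} = \left(-5\right) 1 = -5$)
$r{\left(V,C \right)} = 9 - 6 \sqrt{2} - 3 V C^{2}$ ($r{\left(V,C \right)} = 9 - 3 \left(C V C + \sqrt{4 + 4}\right) = 9 - 3 \left(V C^{2} + \sqrt{8}\right) = 9 - 3 \left(V C^{2} + 2 \sqrt{2}\right) = 9 - 3 \left(2 \sqrt{2} + V C^{2}\right) = 9 - \left(6 \sqrt{2} + 3 V C^{2}\right) = 9 - 6 \sqrt{2} - 3 V C^{2}$)
$-2090 + r{\left(T{\left(K \right)},\left(-1\right) 4 \right)} = -2090 - \left(-9 - 240 + 6 \sqrt{2}\right) = -2090 + \left(9 - 6 \sqrt{2} + 240\right) = -2090 + \left(249 - 6 \sqrt{2}\right) = -1841 - 6 \sqrt{2}$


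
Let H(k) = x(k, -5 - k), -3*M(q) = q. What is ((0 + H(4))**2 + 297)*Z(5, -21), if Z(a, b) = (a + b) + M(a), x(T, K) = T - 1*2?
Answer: -15953/3 ≈ -5317.7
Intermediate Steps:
M(q) = -q/3
x(T, K) = -2 + T (x(T, K) = T - 2 = -2 + T)
Z(a, b) = b + 2*a/3 (Z(a, b) = (a + b) - a/3 = b + 2*a/3)
H(k) = -2 + k
((0 + H(4))**2 + 297)*Z(5, -21) = ((0 + (-2 + 4))**2 + 297)*(-21 + (2/3)*5) = ((0 + 2)**2 + 297)*(-21 + 10/3) = (2**2 + 297)*(-53/3) = (4 + 297)*(-53/3) = 301*(-53/3) = -15953/3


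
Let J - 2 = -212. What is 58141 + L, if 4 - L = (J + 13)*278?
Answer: 112911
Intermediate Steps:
J = -210 (J = 2 - 212 = -210)
L = 54770 (L = 4 - (-210 + 13)*278 = 4 - (-197)*278 = 4 - 1*(-54766) = 4 + 54766 = 54770)
58141 + L = 58141 + 54770 = 112911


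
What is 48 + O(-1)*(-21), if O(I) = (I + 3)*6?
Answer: -204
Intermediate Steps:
O(I) = 18 + 6*I (O(I) = (3 + I)*6 = 18 + 6*I)
48 + O(-1)*(-21) = 48 + (18 + 6*(-1))*(-21) = 48 + (18 - 6)*(-21) = 48 + 12*(-21) = 48 - 252 = -204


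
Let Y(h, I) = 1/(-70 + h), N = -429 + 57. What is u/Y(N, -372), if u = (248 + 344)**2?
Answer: -154905088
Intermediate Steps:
N = -372
u = 350464 (u = 592**2 = 350464)
u/Y(N, -372) = 350464/(1/(-70 - 372)) = 350464/(1/(-442)) = 350464/(-1/442) = 350464*(-442) = -154905088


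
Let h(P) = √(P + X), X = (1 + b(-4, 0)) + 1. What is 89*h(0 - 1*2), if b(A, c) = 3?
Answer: 89*√3 ≈ 154.15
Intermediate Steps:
X = 5 (X = (1 + 3) + 1 = 4 + 1 = 5)
h(P) = √(5 + P) (h(P) = √(P + 5) = √(5 + P))
89*h(0 - 1*2) = 89*√(5 + (0 - 1*2)) = 89*√(5 + (0 - 2)) = 89*√(5 - 2) = 89*√3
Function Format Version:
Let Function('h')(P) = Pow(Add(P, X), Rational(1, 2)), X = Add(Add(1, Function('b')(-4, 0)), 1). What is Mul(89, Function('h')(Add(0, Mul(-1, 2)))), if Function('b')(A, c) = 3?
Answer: Mul(89, Pow(3, Rational(1, 2))) ≈ 154.15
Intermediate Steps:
X = 5 (X = Add(Add(1, 3), 1) = Add(4, 1) = 5)
Function('h')(P) = Pow(Add(5, P), Rational(1, 2)) (Function('h')(P) = Pow(Add(P, 5), Rational(1, 2)) = Pow(Add(5, P), Rational(1, 2)))
Mul(89, Function('h')(Add(0, Mul(-1, 2)))) = Mul(89, Pow(Add(5, Add(0, Mul(-1, 2))), Rational(1, 2))) = Mul(89, Pow(Add(5, Add(0, -2)), Rational(1, 2))) = Mul(89, Pow(Add(5, -2), Rational(1, 2))) = Mul(89, Pow(3, Rational(1, 2)))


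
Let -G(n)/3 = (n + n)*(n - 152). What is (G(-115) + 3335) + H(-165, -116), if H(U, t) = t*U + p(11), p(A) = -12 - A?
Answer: -161778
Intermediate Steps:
G(n) = -6*n*(-152 + n) (G(n) = -3*(n + n)*(n - 152) = -3*2*n*(-152 + n) = -6*n*(-152 + n))
H(U, t) = -23 + U*t (H(U, t) = t*U + (-12 - 1*11) = U*t + (-12 - 11) = U*t - 23 = -23 + U*t)
(G(-115) + 3335) + H(-165, -116) = (6*(-115)*(152 - 1*(-115)) + 3335) + (-23 - 165*(-116)) = (6*(-115)*(152 + 115) + 3335) + (-23 + 19140) = (6*(-115)*267 + 3335) + 19117 = (-184230 + 3335) + 19117 = -180895 + 19117 = -161778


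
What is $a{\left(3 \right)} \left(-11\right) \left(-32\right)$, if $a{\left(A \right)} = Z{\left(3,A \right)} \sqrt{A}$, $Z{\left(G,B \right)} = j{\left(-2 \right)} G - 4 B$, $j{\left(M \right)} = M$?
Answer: $- 6336 \sqrt{3} \approx -10974.0$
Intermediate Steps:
$Z{\left(G,B \right)} = - 4 B - 2 G$ ($Z{\left(G,B \right)} = - 2 G - 4 B = - 4 B - 2 G$)
$a{\left(A \right)} = \sqrt{A} \left(-6 - 4 A\right)$ ($a{\left(A \right)} = \left(- 4 A - 6\right) \sqrt{A} = \left(-6 - 4 A\right) \sqrt{A} = \sqrt{A} \left(-6 - 4 A\right)$)
$a{\left(3 \right)} \left(-11\right) \left(-32\right) = \sqrt{3} \left(-6 - 12\right) \left(-11\right) \left(-32\right) = \sqrt{3} \left(-18\right) \left(-11\right) \left(-32\right) = - 18 \sqrt{3} \left(-11\right) \left(-32\right) = 198 \sqrt{3} \left(-32\right) = - 6336 \sqrt{3}$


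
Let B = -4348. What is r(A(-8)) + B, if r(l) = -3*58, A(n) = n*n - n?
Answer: -4522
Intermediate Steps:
A(n) = n**2 - n
r(l) = -174
r(A(-8)) + B = -174 - 4348 = -4522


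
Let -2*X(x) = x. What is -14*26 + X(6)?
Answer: -367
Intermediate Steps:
X(x) = -x/2
-14*26 + X(6) = -14*26 - ½*6 = -364 - 3 = -367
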